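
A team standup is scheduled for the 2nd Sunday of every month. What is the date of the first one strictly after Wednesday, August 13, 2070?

August 2070 starts on a Friday; its first Sunday is the 3rd, so the 2nd Sunday is the 10th — August 10, 2070.
That is not after August 13, 2070, so look at September 2070.
September 2070 starts on a Monday; its first Sunday is the 7th, so the 2nd Sunday is the 14th — September 14, 2070.

September 14, 2070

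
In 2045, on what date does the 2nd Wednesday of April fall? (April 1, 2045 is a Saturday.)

April 2045 begins on a Saturday, so the first Wednesday is April 5 (4 days later).
The 2nd Wednesday is 1 weeks later: 5 + 7 = 12.

April 12, 2045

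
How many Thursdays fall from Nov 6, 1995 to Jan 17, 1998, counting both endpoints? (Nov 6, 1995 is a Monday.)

115

Nov 6, 1995 is a Monday; the first Thursday on or after it is Nov 9, 1995 (3 days later).
From Nov 9, 1995 to Jan 17, 1998: 52 + 366 + 365 + 17 = 800 days (rest of 1995, 1996, 1997, to Jan 17, 1998 in 1998).
800 ÷ 7 = 114 full weeks with remainder 2, so 114 more Thursdays after the first → 115.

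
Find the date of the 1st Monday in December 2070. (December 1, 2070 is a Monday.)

1 December 2070

December 2070 begins on a Monday, so the first Monday is December 1.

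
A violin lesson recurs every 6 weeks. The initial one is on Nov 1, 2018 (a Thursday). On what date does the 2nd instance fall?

Dec 13, 2018

The 2nd occurrence is 1 interval after the first: 1 × 42 = 42 days after Nov 1, 2018.
Nov has 30 days — 29 days to the end of Nov leaves 13.
13 days into Dec → Dec 13, 2018.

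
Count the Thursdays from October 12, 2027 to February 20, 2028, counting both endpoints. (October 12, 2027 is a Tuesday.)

19

October 12, 2027 is a Tuesday; the first Thursday on or after it is October 14, 2027 (2 days later).
From October 14, 2027 to February 20, 2028: 17 + 30 + 31 + 31 + 20 = 129 days (rest of October, November, December, January, February).
129 ÷ 7 = 18 full weeks with remainder 3, so 18 more Thursdays after the first → 19.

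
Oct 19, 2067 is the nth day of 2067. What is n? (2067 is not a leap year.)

Days in months before Oct: 31 + 28 + 31 + 30 + 31 + 30 + 31 + 31 + 30 = 273.
Plus 19 days into Oct → day 292.

292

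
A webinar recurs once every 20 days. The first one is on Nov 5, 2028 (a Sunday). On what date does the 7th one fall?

The 7th occurrence is 6 intervals after the first: 6 × 20 = 120 days after Nov 5, 2028.
Nov has 30 days — 25 days to the end of Nov leaves 95.
Dec has 31 days (64 left).
Jan has 31 days (33 left).
Feb has 28 days (5 left).
5 days into Mar → Mar 5, 2029.

Mar 5, 2029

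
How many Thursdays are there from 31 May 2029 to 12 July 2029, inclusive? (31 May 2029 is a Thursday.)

7

31 May 2029 is a Thursday; the first Thursday on or after it is 31 May 2029.
From 31 May 2029 to 12 July 2029: 0 + 30 + 12 = 42 days (rest of May, June, July).
42 ÷ 7 = 6 full weeks with remainder 0, so 6 more Thursdays after the first → 7.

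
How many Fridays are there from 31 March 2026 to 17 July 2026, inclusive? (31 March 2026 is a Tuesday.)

16

31 March 2026 is a Tuesday; the first Friday on or after it is 3 April 2026 (3 days later).
From 3 April 2026 to 17 July 2026: 27 + 31 + 30 + 17 = 105 days (rest of April, May, June, July).
105 ÷ 7 = 15 full weeks with remainder 0, so 15 more Fridays after the first → 16.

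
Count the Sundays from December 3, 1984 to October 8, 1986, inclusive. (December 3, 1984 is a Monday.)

96

December 3, 1984 is a Monday; the first Sunday on or after it is December 9, 1984 (6 days later).
From December 9, 1984 to October 8, 1986: 22 + 365 + 281 = 668 days (rest of 1984, 1985, to October 8, 1986 in 1986).
668 ÷ 7 = 95 full weeks with remainder 3, so 95 more Sundays after the first → 96.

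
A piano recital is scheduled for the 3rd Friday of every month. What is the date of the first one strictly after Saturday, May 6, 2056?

May 2056 starts on a Monday; its first Friday is the 5th, so the 3rd Friday is the 19th — May 19, 2056.
May 19, 2056 is after May 6, 2056, so that is the next one.

May 19, 2056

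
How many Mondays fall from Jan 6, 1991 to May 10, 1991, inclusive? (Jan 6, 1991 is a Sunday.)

18

Jan 6, 1991 is a Sunday; the first Monday on or after it is Jan 7, 1991 (1 day later).
From Jan 7, 1991 to May 10, 1991: 24 + 28 + 31 + 30 + 10 = 123 days (rest of Jan, Feb, Mar, Apr, May).
123 ÷ 7 = 17 full weeks with remainder 4, so 17 more Mondays after the first → 18.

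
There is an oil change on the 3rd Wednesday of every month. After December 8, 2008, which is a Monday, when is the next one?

December 17, 2008

December 2008 starts on a Monday; its first Wednesday is the 3rd, so the 3rd Wednesday is the 17th — December 17, 2008.
December 17, 2008 is after December 8, 2008, so that is the next one.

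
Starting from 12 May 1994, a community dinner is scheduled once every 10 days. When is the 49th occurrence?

The 49th occurrence is 48 intervals after the first: 48 × 10 = 480 days after 12 May 1994.
May has 31 days — 19 days to the end of May leaves 461.
From end of May to end of 1994 is 214 days (247 left).
January has 31 days (216 left).
February has 28 days (188 left).
March has 31 days (157 left).
April has 30 days (127 left).
May has 31 days (96 left).
June has 30 days (66 left).
July has 31 days (35 left).
August has 31 days (4 left).
4 days into September → 4 September 1995.

4 September 1995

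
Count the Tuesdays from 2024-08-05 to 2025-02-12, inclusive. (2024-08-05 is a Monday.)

28

2024-08-05 is a Monday; the first Tuesday on or after it is 2024-08-06 (1 day later).
From 2024-08-06 to 2025-02-12: 25 + 30 + 31 + 30 + 31 + 31 + 12 = 190 days (rest of August, September, October, November, December, January, February).
190 ÷ 7 = 27 full weeks with remainder 1, so 27 more Tuesdays after the first → 28.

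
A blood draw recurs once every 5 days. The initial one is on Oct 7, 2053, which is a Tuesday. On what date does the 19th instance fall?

The 19th occurrence is 18 intervals after the first: 18 × 5 = 90 days after Oct 7, 2053.
Oct has 31 days — 24 days to the end of Oct leaves 66.
Nov has 30 days (36 left).
Dec has 31 days (5 left).
5 days into Jan → Jan 5, 2054.

Jan 5, 2054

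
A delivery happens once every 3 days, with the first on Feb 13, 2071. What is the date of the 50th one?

The 50th occurrence is 49 intervals after the first: 49 × 3 = 147 days after Feb 13, 2071.
Feb has 28 days — 15 days to the end of Feb leaves 132.
Mar has 31 days (101 left).
Apr has 30 days (71 left).
May has 31 days (40 left).
Jun has 30 days (10 left).
10 days into Jul → Jul 10, 2071.

Jul 10, 2071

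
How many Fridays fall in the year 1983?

52

1983-01-01 is a Saturday; the first Friday on or after it is 1983-01-07 (6 days later).
From 1983-01-07 to 1983-12-31: 24 + 28 + 31 + 30 + 31 + 30 + 31 + 31 + 30 + 31 + 30 + 31 = 358 days (rest of January, February, March, April, May, June, July, August, September, October, November, December).
358 ÷ 7 = 51 full weeks with remainder 1, so 51 more Fridays after the first → 52.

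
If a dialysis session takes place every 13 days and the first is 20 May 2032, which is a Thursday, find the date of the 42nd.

The 42nd occurrence is 41 intervals after the first: 41 × 13 = 533 days after 20 May 2032.
May has 31 days — 11 days to the end of May leaves 522.
From end of May to end of 2032 is 214 days (308 left).
January has 31 days (277 left).
February has 28 days (249 left).
March has 31 days (218 left).
April has 30 days (188 left).
May has 31 days (157 left).
June has 30 days (127 left).
July has 31 days (96 left).
August has 31 days (65 left).
September has 30 days (35 left).
October has 31 days (4 left).
4 days into November → 4 November 2033.

4 November 2033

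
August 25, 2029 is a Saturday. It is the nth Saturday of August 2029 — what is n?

4th

Day 25 falls in week ⌈25/7⌉ of the month.
Days 1–7 hold the 1st Saturday, 8–14 the 2nd, 15–21 the 3rd, 22–28 the 4th, 29–31 the 5th.
25 is in the range for the 4th.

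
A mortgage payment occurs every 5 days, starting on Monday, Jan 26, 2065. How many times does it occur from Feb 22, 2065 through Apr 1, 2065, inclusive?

Occurrences land 5·i days after Jan 26, 2065 for i = 0, 1, 2, …
Feb 22, 2065 is 27 days after the start; 27 ÷ 5 = 5 remainder 2; since the remainder is 2, round up to i = 6. First occurrence in the window: #7 on Feb 25, 2065 (6×5 = 30 days in).
Apr 1, 2065 is 65 days after the start; 65 ÷ 5 = 13 remainder 0. Last occurrence in the window: #14 on Apr 1, 2065.
Occurrences #7 through #14: 8 in total.

8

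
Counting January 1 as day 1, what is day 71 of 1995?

Jan has 31 days (71 − 31 = 40 remain).
Feb has 28 days (40 − 28 = 12 remain).
12 into Mar → Mar 12.

Mar 12, 1995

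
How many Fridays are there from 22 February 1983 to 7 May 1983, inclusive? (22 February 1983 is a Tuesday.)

22 February 1983 is a Tuesday; the first Friday on or after it is 25 February 1983 (3 days later).
From 25 February 1983 to 7 May 1983: 3 + 31 + 30 + 7 = 71 days (rest of February, March, April, May).
71 ÷ 7 = 10 full weeks with remainder 1, so 10 more Fridays after the first → 11.

11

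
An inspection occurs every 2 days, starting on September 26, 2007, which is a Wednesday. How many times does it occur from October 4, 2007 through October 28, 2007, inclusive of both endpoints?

Occurrences land 2·i days after September 26, 2007 for i = 0, 1, 2, …
October 4, 2007 is 8 days after the start; 8 ÷ 2 = 4 remainder 0. First occurrence in the window: #5 on October 4, 2007 (4×2 = 8 days in).
October 28, 2007 is 32 days after the start; 32 ÷ 2 = 16 remainder 0. Last occurrence in the window: #17 on October 28, 2007.
Occurrences #5 through #17: 13 in total.

13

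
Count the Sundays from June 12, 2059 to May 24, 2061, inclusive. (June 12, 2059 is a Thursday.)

102

June 12, 2059 is a Thursday; the first Sunday on or after it is June 15, 2059 (3 days later).
From June 15, 2059 to May 24, 2061: 199 + 366 + 144 = 709 days (rest of 2059, 2060, to May 24, 2061 in 2061).
709 ÷ 7 = 101 full weeks with remainder 2, so 101 more Sundays after the first → 102.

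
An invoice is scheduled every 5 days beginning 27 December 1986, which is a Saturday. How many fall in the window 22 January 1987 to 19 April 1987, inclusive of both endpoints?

17

Occurrences land 5·i days after 27 December 1986 for i = 0, 1, 2, …
22 January 1987 is 26 days after the start; 26 ÷ 5 = 5 remainder 1; since the remainder is 1, round up to i = 6. First occurrence in the window: #7 on 26 January 1987 (6×5 = 30 days in).
19 April 1987 is 113 days after the start; 113 ÷ 5 = 22 remainder 3. Last occurrence in the window: #23 on 16 April 1987.
Occurrences #7 through #23: 17 in total.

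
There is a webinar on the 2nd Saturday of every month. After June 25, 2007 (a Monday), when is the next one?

July 14, 2007

June 2007 starts on a Friday; its first Saturday is the 2nd, so the 2nd Saturday is the 9th — June 9, 2007.
That is not after June 25, 2007, so look at July 2007.
July 2007 starts on a Sunday; its first Saturday is the 7th, so the 2nd Saturday is the 14th — July 14, 2007.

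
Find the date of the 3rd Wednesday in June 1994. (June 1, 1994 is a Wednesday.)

June 15, 1994

June 1994 begins on a Wednesday, so the first Wednesday is June 1.
The 3rd Wednesday is 2 weeks later: 1 + 14 = 15.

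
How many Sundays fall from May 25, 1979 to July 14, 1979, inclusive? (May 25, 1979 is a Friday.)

7

May 25, 1979 is a Friday; the first Sunday on or after it is May 27, 1979 (2 days later).
From May 27, 1979 to July 14, 1979: 4 + 30 + 14 = 48 days (rest of May, June, July).
48 ÷ 7 = 6 full weeks with remainder 6, so 6 more Sundays after the first → 7.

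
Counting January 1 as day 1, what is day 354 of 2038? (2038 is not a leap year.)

Jan has 31 days (354 − 31 = 323 remain).
Feb has 28 days (323 − 28 = 295 remain).
Mar has 31 days (295 − 31 = 264 remain).
Apr has 30 days (264 − 30 = 234 remain).
May has 31 days (234 − 31 = 203 remain).
Jun has 30 days (203 − 30 = 173 remain).
Jul has 31 days (173 − 31 = 142 remain).
Aug has 31 days (142 − 31 = 111 remain).
Sep has 30 days (111 − 30 = 81 remain).
Oct has 31 days (81 − 31 = 50 remain).
Nov has 30 days (50 − 30 = 20 remain).
20 into Dec → Dec 20.

Dec 20, 2038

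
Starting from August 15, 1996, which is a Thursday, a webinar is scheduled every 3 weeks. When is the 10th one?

The 10th occurrence is 9 intervals after the first: 9 × 21 = 189 days after August 15, 1996.
August has 31 days — 16 days to the end of August leaves 173.
September has 30 days (143 left).
October has 31 days (112 left).
November has 30 days (82 left).
December has 31 days (51 left).
January has 31 days (20 left).
20 days into February → February 20, 1997.

February 20, 1997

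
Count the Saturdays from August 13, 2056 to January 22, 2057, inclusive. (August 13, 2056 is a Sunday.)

23

August 13, 2056 is a Sunday; the first Saturday on or after it is August 19, 2056 (6 days later).
From August 19, 2056 to January 22, 2057: 12 + 30 + 31 + 30 + 31 + 22 = 156 days (rest of August, September, October, November, December, January).
156 ÷ 7 = 22 full weeks with remainder 2, so 22 more Saturdays after the first → 23.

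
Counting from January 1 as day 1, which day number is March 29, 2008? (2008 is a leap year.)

Days in months before March: 31 + 29 = 60.
Plus 29 days into March → day 89.

89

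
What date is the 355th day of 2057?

21 December 2057

January has 31 days (355 − 31 = 324 remain).
February has 28 days (324 − 28 = 296 remain).
March has 31 days (296 − 31 = 265 remain).
April has 30 days (265 − 30 = 235 remain).
May has 31 days (235 − 31 = 204 remain).
June has 30 days (204 − 30 = 174 remain).
July has 31 days (174 − 31 = 143 remain).
August has 31 days (143 − 31 = 112 remain).
September has 30 days (112 − 30 = 82 remain).
October has 31 days (82 − 31 = 51 remain).
November has 30 days (51 − 30 = 21 remain).
21 into December → December 21.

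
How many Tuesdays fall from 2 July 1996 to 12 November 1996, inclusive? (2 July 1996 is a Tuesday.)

2 July 1996 is a Tuesday; the first Tuesday on or after it is 2 July 1996.
From 2 July 1996 to 12 November 1996: 29 + 31 + 30 + 31 + 12 = 133 days (rest of July, August, September, October, November).
133 ÷ 7 = 19 full weeks with remainder 0, so 19 more Tuesdays after the first → 20.

20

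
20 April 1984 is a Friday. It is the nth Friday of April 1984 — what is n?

Day 20 falls in week ⌈20/7⌉ of the month.
Days 1–7 hold the 1st Friday, 8–14 the 2nd, 15–21 the 3rd, 22–28 the 4th, 29–31 the 5th.
20 is in the range for the 3rd.

3rd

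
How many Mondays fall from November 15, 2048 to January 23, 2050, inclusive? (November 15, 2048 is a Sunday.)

November 15, 2048 is a Sunday; the first Monday on or after it is November 16, 2048 (1 day later).
From November 16, 2048 to January 23, 2050: 45 + 365 + 23 = 433 days (rest of 2048, 2049, to January 23, 2050 in 2050).
433 ÷ 7 = 61 full weeks with remainder 6, so 61 more Mondays after the first → 62.

62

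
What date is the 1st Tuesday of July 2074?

The first Tuesday of July 2074 is July 3.

3 July 2074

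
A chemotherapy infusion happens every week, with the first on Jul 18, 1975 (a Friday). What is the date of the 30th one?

Feb 6, 1976

The 30th occurrence is 29 intervals after the first: 29 × 7 = 203 days after Jul 18, 1975.
Jul has 31 days — 13 days to the end of Jul leaves 190.
Aug has 31 days (159 left).
Sep has 30 days (129 left).
Oct has 31 days (98 left).
Nov has 30 days (68 left).
Dec has 31 days (37 left).
Jan has 31 days (6 left).
6 days into Feb → Feb 6, 1976.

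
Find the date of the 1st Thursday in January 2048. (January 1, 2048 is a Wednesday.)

January 2048 begins on a Wednesday, so the first Thursday is January 2 (1 day later).

January 2, 2048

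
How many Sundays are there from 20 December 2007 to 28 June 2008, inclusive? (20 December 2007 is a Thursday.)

27

20 December 2007 is a Thursday; the first Sunday on or after it is 23 December 2007 (3 days later).
From 23 December 2007 to 28 June 2008: 8 + 31 + 29 + 31 + 30 + 31 + 28 = 188 days (rest of December, January, February, March, April, May, June).
188 ÷ 7 = 26 full weeks with remainder 6, so 26 more Sundays after the first → 27.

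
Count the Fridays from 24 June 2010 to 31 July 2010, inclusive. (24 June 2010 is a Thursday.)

24 June 2010 is a Thursday; the first Friday on or after it is 25 June 2010 (1 day later).
From 25 June 2010 to 31 July 2010: 5 + 31 = 36 days (rest of June, July).
36 ÷ 7 = 5 full weeks with remainder 1, so 5 more Fridays after the first → 6.

6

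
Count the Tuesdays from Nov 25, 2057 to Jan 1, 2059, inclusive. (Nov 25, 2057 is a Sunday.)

58

Nov 25, 2057 is a Sunday; the first Tuesday on or after it is Nov 27, 2057 (2 days later).
From Nov 27, 2057 to Jan 1, 2059: 34 + 365 + 1 = 400 days (rest of 2057, 2058, to Jan 1, 2059 in 2059).
400 ÷ 7 = 57 full weeks with remainder 1, so 57 more Tuesdays after the first → 58.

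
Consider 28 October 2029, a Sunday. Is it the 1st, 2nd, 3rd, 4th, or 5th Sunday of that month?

Day 28 falls in week ⌈28/7⌉ of the month.
Days 1–7 hold the 1st Sunday, 8–14 the 2nd, 15–21 the 3rd, 22–28 the 4th, 29–31 the 5th.
28 is in the range for the 4th.

4th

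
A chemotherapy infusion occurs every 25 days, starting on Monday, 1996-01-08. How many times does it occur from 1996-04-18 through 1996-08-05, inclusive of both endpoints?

4

Occurrences land 25·i days after 1996-01-08 for i = 0, 1, 2, …
1996-04-18 is 101 days after the start; 101 ÷ 25 = 4 remainder 1; since the remainder is 1, round up to i = 5. First occurrence in the window: #6 on 1996-05-12 (5×25 = 125 days in).
1996-08-05 is 210 days after the start; 210 ÷ 25 = 8 remainder 10. Last occurrence in the window: #9 on 1996-07-26.
Occurrences #6 through #9: 4 in total.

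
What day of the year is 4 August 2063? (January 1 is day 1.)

216

Days in months before August: 31 + 28 + 31 + 30 + 31 + 30 + 31 = 212.
Plus 4 days into August → day 216.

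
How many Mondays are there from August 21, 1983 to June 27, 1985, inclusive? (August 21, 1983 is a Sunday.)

97

August 21, 1983 is a Sunday; the first Monday on or after it is August 22, 1983 (1 day later).
From August 22, 1983 to June 27, 1985: 131 + 366 + 178 = 675 days (rest of 1983, 1984, to June 27, 1985 in 1985).
675 ÷ 7 = 96 full weeks with remainder 3, so 96 more Mondays after the first → 97.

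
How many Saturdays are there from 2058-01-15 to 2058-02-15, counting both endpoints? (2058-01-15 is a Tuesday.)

2058-01-15 is a Tuesday; the first Saturday on or after it is 2058-01-19 (4 days later).
From 2058-01-19 to 2058-02-15: 12 + 15 = 27 days (rest of January, February).
27 ÷ 7 = 3 full weeks with remainder 6, so 3 more Saturdays after the first → 4.

4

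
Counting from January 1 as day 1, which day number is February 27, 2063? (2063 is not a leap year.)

Days in months before February: 31 = 31.
Plus 27 days into February → day 58.

58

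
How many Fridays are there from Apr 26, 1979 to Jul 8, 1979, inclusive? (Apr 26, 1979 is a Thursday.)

Apr 26, 1979 is a Thursday; the first Friday on or after it is Apr 27, 1979 (1 day later).
From Apr 27, 1979 to Jul 8, 1979: 3 + 31 + 30 + 8 = 72 days (rest of Apr, May, Jun, Jul).
72 ÷ 7 = 10 full weeks with remainder 2, so 10 more Fridays after the first → 11.

11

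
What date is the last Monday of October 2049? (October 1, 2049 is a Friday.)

October 25, 2049

October 2049 begins on a Friday, so the first Monday is October 4 (3 days later).
October 2049 has 31 days. Adding weeks: 4, 11, 18, 25 — the last one ≤ 31 is the 25th.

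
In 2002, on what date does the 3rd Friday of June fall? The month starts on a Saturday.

June 2002 begins on a Saturday, so the first Friday is June 7 (6 days later).
The 3rd Friday is 2 weeks later: 7 + 14 = 21.

June 21, 2002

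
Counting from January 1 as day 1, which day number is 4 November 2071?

Days in months before November: 31 + 28 + 31 + 30 + 31 + 30 + 31 + 31 + 30 + 31 = 304.
Plus 4 days into November → day 308.

308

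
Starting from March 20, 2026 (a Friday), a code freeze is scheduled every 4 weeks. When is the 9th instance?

October 30, 2026

The 9th occurrence is 8 intervals after the first: 8 × 28 = 224 days after March 20, 2026.
March has 31 days — 11 days to the end of March leaves 213.
April has 30 days (183 left).
May has 31 days (152 left).
June has 30 days (122 left).
July has 31 days (91 left).
August has 31 days (60 left).
September has 30 days (30 left).
30 days into October → October 30, 2026.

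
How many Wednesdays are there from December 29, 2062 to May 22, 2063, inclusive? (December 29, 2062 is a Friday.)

20

December 29, 2062 is a Friday; the first Wednesday on or after it is January 3, 2063 (5 days later).
From January 3, 2063 to May 22, 2063: 28 + 28 + 31 + 30 + 22 = 139 days (rest of January, February, March, April, May).
139 ÷ 7 = 19 full weeks with remainder 6, so 19 more Wednesdays after the first → 20.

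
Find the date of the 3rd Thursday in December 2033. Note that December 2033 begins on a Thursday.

December 2033 begins on a Thursday, so the first Thursday is December 1.
The 3rd Thursday is 2 weeks later: 1 + 14 = 15.

December 15, 2033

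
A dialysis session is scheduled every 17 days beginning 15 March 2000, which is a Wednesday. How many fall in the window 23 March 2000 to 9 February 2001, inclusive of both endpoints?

19

Occurrences land 17·i days after 15 March 2000 for i = 0, 1, 2, …
23 March 2000 is 8 days after the start; 8 ÷ 17 = 0 remainder 8; since the remainder is 8, round up to i = 1. First occurrence in the window: #2 on 1 April 2000 (1×17 = 17 days in).
9 February 2001 is 331 days after the start; 331 ÷ 17 = 19 remainder 8. Last occurrence in the window: #20 on 1 February 2001.
Occurrences #2 through #20: 19 in total.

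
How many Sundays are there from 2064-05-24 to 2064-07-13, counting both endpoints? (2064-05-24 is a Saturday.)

2064-05-24 is a Saturday; the first Sunday on or after it is 2064-05-25 (1 day later).
From 2064-05-25 to 2064-07-13: 6 + 30 + 13 = 49 days (rest of May, June, July).
49 ÷ 7 = 7 full weeks with remainder 0, so 7 more Sundays after the first → 8.

8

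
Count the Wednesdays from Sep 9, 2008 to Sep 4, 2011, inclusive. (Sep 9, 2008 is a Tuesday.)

Sep 9, 2008 is a Tuesday; the first Wednesday on or after it is Sep 10, 2008 (1 day later).
From Sep 10, 2008 to Sep 4, 2011: 112 + 365 + 365 + 247 = 1089 days (rest of 2008, 2009, 2010, to Sep 4, 2011 in 2011).
1089 ÷ 7 = 155 full weeks with remainder 4, so 155 more Wednesdays after the first → 156.

156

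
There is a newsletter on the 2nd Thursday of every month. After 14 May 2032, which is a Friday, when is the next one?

10 June 2032

May 2032 starts on a Saturday; its first Thursday is the 6th, so the 2nd Thursday is the 13th — 13 May 2032.
That is not after 14 May 2032, so look at June 2032.
June 2032 starts on a Tuesday; its first Thursday is the 3rd, so the 2nd Thursday is the 10th — 10 June 2032.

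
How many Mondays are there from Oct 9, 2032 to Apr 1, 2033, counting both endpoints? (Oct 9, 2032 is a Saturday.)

25

Oct 9, 2032 is a Saturday; the first Monday on or after it is Oct 11, 2032 (2 days later).
From Oct 11, 2032 to Apr 1, 2033: 20 + 30 + 31 + 31 + 28 + 31 + 1 = 172 days (rest of Oct, Nov, Dec, Jan, Feb, Mar, Apr).
172 ÷ 7 = 24 full weeks with remainder 4, so 24 more Mondays after the first → 25.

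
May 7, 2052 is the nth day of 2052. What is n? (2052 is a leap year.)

Days in months before May: 31 + 29 + 31 + 30 = 121.
Plus 7 days into May → day 128.

128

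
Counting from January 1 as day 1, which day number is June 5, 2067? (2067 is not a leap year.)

156

Days in months before June: 31 + 28 + 31 + 30 + 31 = 151.
Plus 5 days into June → day 156.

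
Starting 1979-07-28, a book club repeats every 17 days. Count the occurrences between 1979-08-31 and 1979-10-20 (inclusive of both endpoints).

Occurrences land 17·i days after 1979-07-28 for i = 0, 1, 2, …
1979-08-31 is 34 days after the start; 34 ÷ 17 = 2 remainder 0. First occurrence in the window: #3 on 1979-08-31 (2×17 = 34 days in).
1979-10-20 is 84 days after the start; 84 ÷ 17 = 4 remainder 16. Last occurrence in the window: #5 on 1979-10-04.
Occurrences #3 through #5: 3 in total.

3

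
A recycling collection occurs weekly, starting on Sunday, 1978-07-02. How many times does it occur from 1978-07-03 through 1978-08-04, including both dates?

4

Occurrences land 7·i days after 1978-07-02 for i = 0, 1, 2, …
1978-07-03 is 1 day after the start; 1 ÷ 7 = 0 remainder 1; since the remainder is 1, round up to i = 1. First occurrence in the window: #2 on 1978-07-09 (1×7 = 7 days in).
1978-08-04 is 33 days after the start; 33 ÷ 7 = 4 remainder 5. Last occurrence in the window: #5 on 1978-07-30.
Occurrences #2 through #5: 4 in total.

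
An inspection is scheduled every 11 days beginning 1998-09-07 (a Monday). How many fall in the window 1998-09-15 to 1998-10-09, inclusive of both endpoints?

Occurrences land 11·i days after 1998-09-07 for i = 0, 1, 2, …
1998-09-15 is 8 days after the start; 8 ÷ 11 = 0 remainder 8; since the remainder is 8, round up to i = 1. First occurrence in the window: #2 on 1998-09-18 (1×11 = 11 days in).
1998-10-09 is 32 days after the start; 32 ÷ 11 = 2 remainder 10. Last occurrence in the window: #3 on 1998-09-29.
Occurrences #2 through #3: 2 in total.

2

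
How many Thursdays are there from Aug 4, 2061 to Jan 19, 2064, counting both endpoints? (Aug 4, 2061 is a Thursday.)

Aug 4, 2061 is a Thursday; the first Thursday on or after it is Aug 4, 2061.
From Aug 4, 2061 to Jan 19, 2064: 149 + 365 + 365 + 19 = 898 days (rest of 2061, 2062, 2063, to Jan 19, 2064 in 2064).
898 ÷ 7 = 128 full weeks with remainder 2, so 128 more Thursdays after the first → 129.

129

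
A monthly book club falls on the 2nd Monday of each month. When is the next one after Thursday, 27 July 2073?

July 2073 starts on a Saturday; its first Monday is the 3rd, so the 2nd Monday is the 10th — 10 July 2073.
That is not after 27 July 2073, so look at August 2073.
August 2073 starts on a Tuesday; its first Monday is the 7th, so the 2nd Monday is the 14th — 14 August 2073.

14 August 2073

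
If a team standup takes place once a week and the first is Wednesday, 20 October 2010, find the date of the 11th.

The 11th occurrence is 10 intervals after the first: 10 × 7 = 70 days after 20 October 2010.
October has 31 days — 11 days to the end of October leaves 59.
November has 30 days (29 left).
29 days into December → 29 December 2010.

29 December 2010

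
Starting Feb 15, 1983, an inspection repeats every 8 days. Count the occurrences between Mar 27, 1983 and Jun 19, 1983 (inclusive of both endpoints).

11

Occurrences land 8·i days after Feb 15, 1983 for i = 0, 1, 2, …
Mar 27, 1983 is 40 days after the start; 40 ÷ 8 = 5 remainder 0. First occurrence in the window: #6 on Mar 27, 1983 (5×8 = 40 days in).
Jun 19, 1983 is 124 days after the start; 124 ÷ 8 = 15 remainder 4. Last occurrence in the window: #16 on Jun 15, 1983.
Occurrences #6 through #16: 11 in total.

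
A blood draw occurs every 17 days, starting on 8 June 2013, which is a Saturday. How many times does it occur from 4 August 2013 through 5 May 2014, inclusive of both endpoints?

16

Occurrences land 17·i days after 8 June 2013 for i = 0, 1, 2, …
4 August 2013 is 57 days after the start; 57 ÷ 17 = 3 remainder 6; since the remainder is 6, round up to i = 4. First occurrence in the window: #5 on 15 August 2013 (4×17 = 68 days in).
5 May 2014 is 331 days after the start; 331 ÷ 17 = 19 remainder 8. Last occurrence in the window: #20 on 27 April 2014.
Occurrences #5 through #20: 16 in total.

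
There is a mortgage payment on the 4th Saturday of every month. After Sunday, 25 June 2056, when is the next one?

22 July 2056

June 2056 starts on a Thursday; its first Saturday is the 3rd, so the 4th Saturday is the 24th — 24 June 2056.
That is not after 25 June 2056, so look at July 2056.
July 2056 starts on a Saturday; its first Saturday is the 1st, so the 4th Saturday is the 22nd — 22 July 2056.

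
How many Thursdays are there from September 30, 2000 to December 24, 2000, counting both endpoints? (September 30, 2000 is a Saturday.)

September 30, 2000 is a Saturday; the first Thursday on or after it is October 5, 2000 (5 days later).
From October 5, 2000 to December 24, 2000: 26 + 30 + 24 = 80 days (rest of October, November, December).
80 ÷ 7 = 11 full weeks with remainder 3, so 11 more Thursdays after the first → 12.

12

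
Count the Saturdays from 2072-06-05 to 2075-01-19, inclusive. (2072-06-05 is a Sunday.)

137

2072-06-05 is a Sunday; the first Saturday on or after it is 2072-06-11 (6 days later).
From 2072-06-11 to 2075-01-19: 203 + 365 + 365 + 19 = 952 days (rest of 2072, 2073, 2074, to 2075-01-19 in 2075).
952 ÷ 7 = 136 full weeks with remainder 0, so 136 more Saturdays after the first → 137.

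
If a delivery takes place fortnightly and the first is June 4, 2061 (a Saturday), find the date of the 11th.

The 11th occurrence is 10 intervals after the first: 10 × 14 = 140 days after June 4, 2061.
June has 30 days — 26 days to the end of June leaves 114.
July has 31 days (83 left).
August has 31 days (52 left).
September has 30 days (22 left).
22 days into October → October 22, 2061.

October 22, 2061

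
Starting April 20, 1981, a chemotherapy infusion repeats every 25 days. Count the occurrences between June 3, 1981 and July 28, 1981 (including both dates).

Occurrences land 25·i days after April 20, 1981 for i = 0, 1, 2, …
June 3, 1981 is 44 days after the start; 44 ÷ 25 = 1 remainder 19; since the remainder is 19, round up to i = 2. First occurrence in the window: #3 on June 9, 1981 (2×25 = 50 days in).
July 28, 1981 is 99 days after the start; 99 ÷ 25 = 3 remainder 24. Last occurrence in the window: #4 on July 4, 1981.
Occurrences #3 through #4: 2 in total.

2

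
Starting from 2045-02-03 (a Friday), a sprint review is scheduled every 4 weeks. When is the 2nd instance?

The 2nd occurrence is 1 interval after the first: 1 × 28 = 28 days after 2045-02-03.
February has 28 days — 25 days to the end of February leaves 3.
3 days into March → 2045-03-03.

2045-03-03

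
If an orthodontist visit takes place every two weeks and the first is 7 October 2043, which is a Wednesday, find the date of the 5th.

The 5th occurrence is 4 intervals after the first: 4 × 14 = 56 days after 7 October 2043.
October has 31 days — 24 days to the end of October leaves 32.
November has 30 days (2 left).
2 days into December → 2 December 2043.

2 December 2043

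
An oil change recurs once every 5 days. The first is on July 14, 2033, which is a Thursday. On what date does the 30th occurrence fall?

The 30th occurrence is 29 intervals after the first: 29 × 5 = 145 days after July 14, 2033.
July has 31 days — 17 days to the end of July leaves 128.
August has 31 days (97 left).
September has 30 days (67 left).
October has 31 days (36 left).
November has 30 days (6 left).
6 days into December → December 6, 2033.

December 6, 2033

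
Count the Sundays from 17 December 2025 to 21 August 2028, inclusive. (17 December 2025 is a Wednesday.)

140

17 December 2025 is a Wednesday; the first Sunday on or after it is 21 December 2025 (4 days later).
From 21 December 2025 to 21 August 2028: 10 + 365 + 365 + 234 = 974 days (rest of 2025, 2026, 2027, to 21 August 2028 in 2028).
974 ÷ 7 = 139 full weeks with remainder 1, so 139 more Sundays after the first → 140.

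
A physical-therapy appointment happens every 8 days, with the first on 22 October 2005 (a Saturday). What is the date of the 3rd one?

7 November 2005

The 3rd occurrence is 2 intervals after the first: 2 × 8 = 16 days after 22 October 2005.
October has 31 days — 9 days to the end of October leaves 7.
7 days into November → 7 November 2005.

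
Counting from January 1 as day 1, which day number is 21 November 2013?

Days in months before November: 31 + 28 + 31 + 30 + 31 + 30 + 31 + 31 + 30 + 31 = 304.
Plus 21 days into November → day 325.

325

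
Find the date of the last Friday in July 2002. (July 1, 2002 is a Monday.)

July 2002 begins on a Monday, so the first Friday is July 5 (4 days later).
July 2002 has 31 days. Adding weeks: 5, 12, 19, 26 — the last one ≤ 31 is the 26th.

July 26, 2002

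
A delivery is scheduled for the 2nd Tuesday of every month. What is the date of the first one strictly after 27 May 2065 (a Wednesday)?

9 June 2065

May 2065 starts on a Friday; its first Tuesday is the 5th, so the 2nd Tuesday is the 12th — 12 May 2065.
That is not after 27 May 2065, so look at June 2065.
June 2065 starts on a Monday; its first Tuesday is the 2nd, so the 2nd Tuesday is the 9th — 9 June 2065.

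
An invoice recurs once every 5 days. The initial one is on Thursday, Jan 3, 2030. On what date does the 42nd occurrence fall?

The 42nd occurrence is 41 intervals after the first: 41 × 5 = 205 days after Jan 3, 2030.
Jan has 31 days — 28 days to the end of Jan leaves 177.
Feb has 28 days (149 left).
Mar has 31 days (118 left).
Apr has 30 days (88 left).
May has 31 days (57 left).
Jun has 30 days (27 left).
27 days into Jul → Jul 27, 2030.

Jul 27, 2030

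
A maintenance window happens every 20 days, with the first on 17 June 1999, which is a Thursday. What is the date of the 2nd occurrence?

7 July 1999

The 2nd occurrence is 1 interval after the first: 1 × 20 = 20 days after 17 June 1999.
June has 30 days — 13 days to the end of June leaves 7.
7 days into July → 7 July 1999.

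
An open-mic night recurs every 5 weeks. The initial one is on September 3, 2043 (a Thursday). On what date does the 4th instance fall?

December 17, 2043

The 4th occurrence is 3 intervals after the first: 3 × 35 = 105 days after September 3, 2043.
September has 30 days — 27 days to the end of September leaves 78.
October has 31 days (47 left).
November has 30 days (17 left).
17 days into December → December 17, 2043.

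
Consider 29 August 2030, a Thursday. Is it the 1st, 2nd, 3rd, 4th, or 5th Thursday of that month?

5th

Day 29 falls in week ⌈29/7⌉ of the month.
Days 1–7 hold the 1st Thursday, 8–14 the 2nd, 15–21 the 3rd, 22–28 the 4th, 29–31 the 5th.
29 is in the range for the 5th.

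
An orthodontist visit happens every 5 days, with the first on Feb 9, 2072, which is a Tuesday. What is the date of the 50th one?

The 50th occurrence is 49 intervals after the first: 49 × 5 = 245 days after Feb 9, 2072.
Feb has 29 days — 20 days to the end of Feb leaves 225.
Mar has 31 days (194 left).
Apr has 30 days (164 left).
May has 31 days (133 left).
Jun has 30 days (103 left).
Jul has 31 days (72 left).
Aug has 31 days (41 left).
Sep has 30 days (11 left).
11 days into Oct → Oct 11, 2072.

Oct 11, 2072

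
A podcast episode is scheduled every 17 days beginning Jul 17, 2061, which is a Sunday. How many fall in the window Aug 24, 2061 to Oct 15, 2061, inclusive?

3

Occurrences land 17·i days after Jul 17, 2061 for i = 0, 1, 2, …
Aug 24, 2061 is 38 days after the start; 38 ÷ 17 = 2 remainder 4; since the remainder is 4, round up to i = 3. First occurrence in the window: #4 on Sep 6, 2061 (3×17 = 51 days in).
Oct 15, 2061 is 90 days after the start; 90 ÷ 17 = 5 remainder 5. Last occurrence in the window: #6 on Oct 10, 2061.
Occurrences #4 through #6: 3 in total.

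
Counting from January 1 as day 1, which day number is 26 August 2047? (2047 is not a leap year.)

238

Days in months before August: 31 + 28 + 31 + 30 + 31 + 30 + 31 = 212.
Plus 26 days into August → day 238.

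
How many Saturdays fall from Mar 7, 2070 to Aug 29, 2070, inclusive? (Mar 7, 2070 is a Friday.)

25

Mar 7, 2070 is a Friday; the first Saturday on or after it is Mar 8, 2070 (1 day later).
From Mar 8, 2070 to Aug 29, 2070: 23 + 30 + 31 + 30 + 31 + 29 = 174 days (rest of Mar, Apr, May, Jun, Jul, Aug).
174 ÷ 7 = 24 full weeks with remainder 6, so 24 more Saturdays after the first → 25.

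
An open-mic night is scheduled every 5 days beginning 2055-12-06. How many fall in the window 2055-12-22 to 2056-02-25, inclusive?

Occurrences land 5·i days after 2055-12-06 for i = 0, 1, 2, …
2055-12-22 is 16 days after the start; 16 ÷ 5 = 3 remainder 1; since the remainder is 1, round up to i = 4. First occurrence in the window: #5 on 2055-12-26 (4×5 = 20 days in).
2056-02-25 is 81 days after the start; 81 ÷ 5 = 16 remainder 1. Last occurrence in the window: #17 on 2056-02-24.
Occurrences #5 through #17: 13 in total.

13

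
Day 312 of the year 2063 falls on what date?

November 8, 2063

January has 31 days (312 − 31 = 281 remain).
February has 28 days (281 − 28 = 253 remain).
March has 31 days (253 − 31 = 222 remain).
April has 30 days (222 − 30 = 192 remain).
May has 31 days (192 − 31 = 161 remain).
June has 30 days (161 − 30 = 131 remain).
July has 31 days (131 − 31 = 100 remain).
August has 31 days (100 − 31 = 69 remain).
September has 30 days (69 − 30 = 39 remain).
October has 31 days (39 − 31 = 8 remain).
8 into November → November 8.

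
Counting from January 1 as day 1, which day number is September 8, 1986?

Days in months before September: 31 + 28 + 31 + 30 + 31 + 30 + 31 + 31 = 243.
Plus 8 days into September → day 251.

251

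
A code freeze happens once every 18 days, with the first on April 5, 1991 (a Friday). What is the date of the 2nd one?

The 2nd occurrence is 1 interval after the first: 1 × 18 = 18 days after April 5, 1991.
18 days later is April 23, 1991.

April 23, 1991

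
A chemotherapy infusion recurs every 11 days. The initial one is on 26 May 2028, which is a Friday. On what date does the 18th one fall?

29 November 2028

The 18th occurrence is 17 intervals after the first: 17 × 11 = 187 days after 26 May 2028.
May has 31 days — 5 days to the end of May leaves 182.
June has 30 days (152 left).
July has 31 days (121 left).
August has 31 days (90 left).
September has 30 days (60 left).
October has 31 days (29 left).
29 days into November → 29 November 2028.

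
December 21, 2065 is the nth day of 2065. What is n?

Days in months before December: 31 + 28 + 31 + 30 + 31 + 30 + 31 + 31 + 30 + 31 + 30 = 334.
Plus 21 days into December → day 355.

355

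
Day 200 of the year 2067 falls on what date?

July 19, 2067

January has 31 days (200 − 31 = 169 remain).
February has 28 days (169 − 28 = 141 remain).
March has 31 days (141 − 31 = 110 remain).
April has 30 days (110 − 30 = 80 remain).
May has 31 days (80 − 31 = 49 remain).
June has 30 days (49 − 30 = 19 remain).
19 into July → July 19.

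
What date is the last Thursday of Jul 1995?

Jul 27, 1995

The first Thursday of Jul 1995 is Jul 6.
Jul 1995 has 31 days. Adding weeks: 6, 13, 20, 27 — the last one ≤ 31 is the 27th.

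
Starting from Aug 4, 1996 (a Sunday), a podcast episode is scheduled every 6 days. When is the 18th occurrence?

The 18th occurrence is 17 intervals after the first: 17 × 6 = 102 days after Aug 4, 1996.
Aug has 31 days — 27 days to the end of Aug leaves 75.
Sep has 30 days (45 left).
Oct has 31 days (14 left).
14 days into Nov → Nov 14, 1996.

Nov 14, 1996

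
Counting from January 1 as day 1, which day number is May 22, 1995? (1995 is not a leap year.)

Days in months before May: 31 + 28 + 31 + 30 = 120.
Plus 22 days into May → day 142.

142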